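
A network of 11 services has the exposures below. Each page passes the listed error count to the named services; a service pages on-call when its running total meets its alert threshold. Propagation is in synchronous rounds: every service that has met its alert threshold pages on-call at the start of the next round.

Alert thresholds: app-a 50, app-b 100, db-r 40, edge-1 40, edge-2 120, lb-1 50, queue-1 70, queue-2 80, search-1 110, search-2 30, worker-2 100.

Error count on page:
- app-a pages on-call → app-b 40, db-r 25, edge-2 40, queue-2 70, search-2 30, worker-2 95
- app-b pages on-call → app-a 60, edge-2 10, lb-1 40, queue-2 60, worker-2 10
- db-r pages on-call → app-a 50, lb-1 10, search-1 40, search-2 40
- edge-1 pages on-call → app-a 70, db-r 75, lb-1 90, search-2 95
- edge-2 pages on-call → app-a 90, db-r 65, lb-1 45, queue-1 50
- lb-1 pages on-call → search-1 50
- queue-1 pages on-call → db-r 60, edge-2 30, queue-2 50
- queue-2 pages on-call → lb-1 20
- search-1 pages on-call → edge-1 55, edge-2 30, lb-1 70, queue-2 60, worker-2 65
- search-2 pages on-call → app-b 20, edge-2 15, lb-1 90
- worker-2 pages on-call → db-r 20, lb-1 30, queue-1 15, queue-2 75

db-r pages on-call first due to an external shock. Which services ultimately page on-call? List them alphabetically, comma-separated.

Round 1 — db-r pages on-call (initial).
  app-a: +50 → 50 ≥ 50
  lb-1: +10 → 10 < 50
  search-1: +40 → 40 < 110
  search-2: +40 → 40 ≥ 30
Round 2 — app-a, search-2 page on-call.
  app-b: +40+20 → 60 < 100
  edge-2: +40+15 → 55 < 120
  lb-1: +90 → 100 ≥ 50
  queue-2: +70 → 70 < 80
  worker-2: +95 → 95 < 100
Round 3 — lb-1 pages on-call.
  search-1: +50 → 90 < 110
No further pages.

app-a, db-r, lb-1, search-2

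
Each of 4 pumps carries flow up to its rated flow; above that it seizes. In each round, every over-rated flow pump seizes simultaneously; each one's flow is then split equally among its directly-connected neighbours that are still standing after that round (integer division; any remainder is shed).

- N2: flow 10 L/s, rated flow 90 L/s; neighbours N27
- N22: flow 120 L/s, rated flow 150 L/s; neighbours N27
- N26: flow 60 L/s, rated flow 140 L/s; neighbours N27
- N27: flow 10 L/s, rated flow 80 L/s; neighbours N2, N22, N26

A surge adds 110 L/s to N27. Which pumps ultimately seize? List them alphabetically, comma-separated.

Round 1 — N27 at 120 > 80. N27 seizes.
  N27 sheds 120 L/s to N2, N22, N26: 40 each.
    N2: 10+40 = 50 ≤ 90
    N22: 120+40 = 160 > 150
    N26: 60+40 = 100 ≤ 140
Round 2 — N22 seizes.
  N22 sheds 160 L/s: no online neighbours, lost.
No further seizures.

N22, N27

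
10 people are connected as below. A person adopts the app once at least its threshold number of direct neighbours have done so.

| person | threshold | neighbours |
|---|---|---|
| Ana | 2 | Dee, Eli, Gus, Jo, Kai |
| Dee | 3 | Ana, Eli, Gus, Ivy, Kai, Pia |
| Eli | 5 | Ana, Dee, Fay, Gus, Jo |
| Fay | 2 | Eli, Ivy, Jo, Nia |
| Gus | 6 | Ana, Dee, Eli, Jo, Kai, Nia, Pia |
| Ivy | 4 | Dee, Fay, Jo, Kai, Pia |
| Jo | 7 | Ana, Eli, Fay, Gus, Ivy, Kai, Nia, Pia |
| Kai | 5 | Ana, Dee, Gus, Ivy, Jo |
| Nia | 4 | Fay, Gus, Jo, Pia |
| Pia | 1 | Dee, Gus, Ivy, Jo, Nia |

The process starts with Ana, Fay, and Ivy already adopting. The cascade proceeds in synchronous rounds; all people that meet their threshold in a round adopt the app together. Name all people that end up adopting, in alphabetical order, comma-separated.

Ana, Dee, Fay, Ivy, Pia

Round 1 — Ana, Fay, Ivy adopt the app (initial).
Round 2 — checking thresholds:
  Dee: 2 of 6 neighbours < 3, not yet.
  Eli: 2 of 5 neighbours < 5, not yet.
  Gus: 1 of 7 neighbours < 6, not yet.
  Jo: 3 of 8 neighbours < 7, not yet.
  Kai: 2 of 5 neighbours < 5, not yet.
  Nia: 1 of 4 neighbours < 4, not yet.
  Pia: 1 of 5 neighbours ≥ 1, adopts the app.
Round 3 — checking thresholds:
  Dee: 3 of 6 neighbours ≥ 3, adopts the app.
  Eli: 2 of 5 neighbours < 5, not yet.
  Gus: 2 of 7 neighbours < 6, not yet.
  Jo: 4 of 8 neighbours < 7, not yet.
  Kai: 2 of 5 neighbours < 5, not yet.
  Nia: 2 of 4 neighbours < 4, not yet.
Round 4 — no new adoptions; cascade stops.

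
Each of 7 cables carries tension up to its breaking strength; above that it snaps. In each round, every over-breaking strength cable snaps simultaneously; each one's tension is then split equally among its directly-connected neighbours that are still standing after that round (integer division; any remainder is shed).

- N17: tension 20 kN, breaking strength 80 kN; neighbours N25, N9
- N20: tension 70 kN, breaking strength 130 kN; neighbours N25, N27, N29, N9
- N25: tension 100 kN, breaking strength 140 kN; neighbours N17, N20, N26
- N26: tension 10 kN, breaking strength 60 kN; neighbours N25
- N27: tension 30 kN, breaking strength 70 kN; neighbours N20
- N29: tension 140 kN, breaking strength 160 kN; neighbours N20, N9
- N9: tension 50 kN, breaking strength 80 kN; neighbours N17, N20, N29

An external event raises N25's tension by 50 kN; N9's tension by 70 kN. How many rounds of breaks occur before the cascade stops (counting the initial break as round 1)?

Round 1 — N25 at 150 > 140; N9 at 120 > 80. N25, N9 snap.
  N25 sheds 150 kN to N17, N20, N26: 50 each.
    N17: 20+50 = 70 ≤ 80
    N20: 70+50 = 120 ≤ 130
    N26: 10+50 = 60 ≤ 60
  N9 sheds 120 kN to N17, N20, N29: 40 each.
    N17: 70+40 = 110 > 80
    N20: 120+40 = 160 > 130
    N29: 140+40 = 180 > 160
Round 2 — N17, N20, N29 snap.
  N17 sheds 110 kN: no online neighbours, lost.
  N20 sheds 160 kN to N27: 160 each.
    N27: 30+160 = 190 > 70
  N29 sheds 180 kN: no online neighbours, lost.
Round 3 — N27 snaps.
  N27 sheds 190 kN: no online neighbours, lost.
No further breaks.

3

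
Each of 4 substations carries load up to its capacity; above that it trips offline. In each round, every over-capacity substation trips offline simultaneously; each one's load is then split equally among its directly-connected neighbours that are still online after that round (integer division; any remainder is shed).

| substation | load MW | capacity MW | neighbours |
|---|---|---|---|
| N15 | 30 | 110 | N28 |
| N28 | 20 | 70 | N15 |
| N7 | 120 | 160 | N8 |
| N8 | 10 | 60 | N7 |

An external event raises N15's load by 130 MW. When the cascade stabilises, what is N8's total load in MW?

Round 1 — N15 at 160 > 110. N15 trips offline.
  N15 sheds 160 MW to N28: 160 each.
    N28: 20+160 = 180 > 70
Round 2 — N28 trips offline.
  N28 sheds 180 MW: no online neighbours, lost.
No further trips.

10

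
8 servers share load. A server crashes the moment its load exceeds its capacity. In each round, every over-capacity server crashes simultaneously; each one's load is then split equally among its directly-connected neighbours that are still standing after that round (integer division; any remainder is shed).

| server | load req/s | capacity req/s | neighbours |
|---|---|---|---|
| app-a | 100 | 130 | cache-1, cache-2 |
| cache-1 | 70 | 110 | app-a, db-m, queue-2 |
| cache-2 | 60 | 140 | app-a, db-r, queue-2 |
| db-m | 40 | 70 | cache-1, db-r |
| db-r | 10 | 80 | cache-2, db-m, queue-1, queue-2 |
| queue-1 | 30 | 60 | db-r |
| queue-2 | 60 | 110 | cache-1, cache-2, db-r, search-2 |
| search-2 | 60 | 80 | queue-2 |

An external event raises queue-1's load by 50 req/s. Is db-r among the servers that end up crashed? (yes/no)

yes

Round 1 — queue-1 at 80 > 60. queue-1 crashes.
  queue-1 sheds 80 req/s to db-r: 80 each.
    db-r: 10+80 = 90 > 80
Round 2 — db-r crashes.
  db-r sheds 90 req/s to cache-2, db-m, queue-2: 30 each.
    cache-2: 60+30 = 90 ≤ 140
    db-m: 40+30 = 70 ≤ 70
    queue-2: 60+30 = 90 ≤ 110
No further crashes.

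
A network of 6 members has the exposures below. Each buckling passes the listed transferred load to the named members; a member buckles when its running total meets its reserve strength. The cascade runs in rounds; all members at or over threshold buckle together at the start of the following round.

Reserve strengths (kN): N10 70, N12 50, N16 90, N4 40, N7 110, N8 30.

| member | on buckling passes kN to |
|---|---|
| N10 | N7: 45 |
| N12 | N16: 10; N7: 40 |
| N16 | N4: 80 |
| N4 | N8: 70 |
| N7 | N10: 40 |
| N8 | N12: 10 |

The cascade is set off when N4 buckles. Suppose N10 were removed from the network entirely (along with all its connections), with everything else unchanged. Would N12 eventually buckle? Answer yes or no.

With N10 removed:
Round 1 — N4 buckles (initial).
  N8: +70 → 70 ≥ 30
Round 2 — N8 buckles.
  N12: +10 → 10 < 50
No further bucklings.

no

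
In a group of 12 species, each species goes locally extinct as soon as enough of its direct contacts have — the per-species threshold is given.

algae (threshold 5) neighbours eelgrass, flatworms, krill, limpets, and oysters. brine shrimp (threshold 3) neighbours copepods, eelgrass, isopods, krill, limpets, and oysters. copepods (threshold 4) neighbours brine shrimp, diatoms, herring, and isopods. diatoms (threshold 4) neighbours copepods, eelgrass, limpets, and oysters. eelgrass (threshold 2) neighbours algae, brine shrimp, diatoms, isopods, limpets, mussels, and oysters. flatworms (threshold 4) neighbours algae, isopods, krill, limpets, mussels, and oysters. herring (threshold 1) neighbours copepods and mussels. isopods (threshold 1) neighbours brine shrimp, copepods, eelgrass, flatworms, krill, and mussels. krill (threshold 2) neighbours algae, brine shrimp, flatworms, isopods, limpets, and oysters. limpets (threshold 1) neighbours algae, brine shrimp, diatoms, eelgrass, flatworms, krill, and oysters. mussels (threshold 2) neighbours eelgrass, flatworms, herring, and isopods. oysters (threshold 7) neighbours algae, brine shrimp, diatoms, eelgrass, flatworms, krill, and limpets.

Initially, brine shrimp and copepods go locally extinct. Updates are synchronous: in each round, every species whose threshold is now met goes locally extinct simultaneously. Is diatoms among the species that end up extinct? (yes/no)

no

Round 1 — brine shrimp, copepods go locally extinct (initial).
Round 2 — checking thresholds:
  diatoms: 1 of 4 neighbours < 4, below threshold.
  eelgrass: 1 of 7 neighbours < 2, below threshold.
  herring: 1 of 2 neighbours ≥ 1, goes locally extinct.
  isopods: 2 of 6 neighbours ≥ 1, goes locally extinct.
  krill: 1 of 6 neighbours < 2, below threshold.
  limpets: 1 of 7 neighbours ≥ 1, goes locally extinct.
  oysters: 1 of 7 neighbours < 7, below threshold.
Round 3 — checking thresholds:
  algae: 1 of 5 neighbours < 5, below threshold.
  diatoms: 2 of 4 neighbours < 4, below threshold.
  eelgrass: 3 of 7 neighbours ≥ 2, goes locally extinct.
  flatworms: 2 of 6 neighbours < 4, below threshold.
  krill: 3 of 6 neighbours ≥ 2, goes locally extinct.
  mussels: 2 of 4 neighbours ≥ 2, goes locally extinct.
  oysters: 2 of 7 neighbours < 7, below threshold.
Round 4 — checking thresholds:
  algae: 3 of 5 neighbours < 5, below threshold.
  diatoms: 3 of 4 neighbours < 4, below threshold.
  flatworms: 4 of 6 neighbours ≥ 4, goes locally extinct.
  oysters: 4 of 7 neighbours < 7, below threshold.
Round 5 — no new extinctions; cascade stops.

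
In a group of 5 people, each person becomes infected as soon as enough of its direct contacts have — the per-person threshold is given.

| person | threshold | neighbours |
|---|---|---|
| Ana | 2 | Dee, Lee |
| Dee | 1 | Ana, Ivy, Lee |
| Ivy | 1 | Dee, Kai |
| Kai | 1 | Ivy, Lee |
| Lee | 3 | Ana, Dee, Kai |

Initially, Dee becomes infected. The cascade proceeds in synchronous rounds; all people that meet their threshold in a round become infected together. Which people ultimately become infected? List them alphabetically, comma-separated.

Round 1 — Dee becomes infected (initial).
Round 2 — checking thresholds:
  Ana: 1 of 2 neighbours < 2, below threshold.
  Ivy: 1 of 2 neighbours ≥ 1, becomes infected.
  Lee: 1 of 3 neighbours < 3, below threshold.
Round 3 — checking thresholds:
  Ana: 1 of 2 neighbours < 2, below threshold.
  Kai: 1 of 2 neighbours ≥ 1, becomes infected.
  Lee: 1 of 3 neighbours < 3, below threshold.
Round 4 — no new infections; cascade stops.

Dee, Ivy, Kai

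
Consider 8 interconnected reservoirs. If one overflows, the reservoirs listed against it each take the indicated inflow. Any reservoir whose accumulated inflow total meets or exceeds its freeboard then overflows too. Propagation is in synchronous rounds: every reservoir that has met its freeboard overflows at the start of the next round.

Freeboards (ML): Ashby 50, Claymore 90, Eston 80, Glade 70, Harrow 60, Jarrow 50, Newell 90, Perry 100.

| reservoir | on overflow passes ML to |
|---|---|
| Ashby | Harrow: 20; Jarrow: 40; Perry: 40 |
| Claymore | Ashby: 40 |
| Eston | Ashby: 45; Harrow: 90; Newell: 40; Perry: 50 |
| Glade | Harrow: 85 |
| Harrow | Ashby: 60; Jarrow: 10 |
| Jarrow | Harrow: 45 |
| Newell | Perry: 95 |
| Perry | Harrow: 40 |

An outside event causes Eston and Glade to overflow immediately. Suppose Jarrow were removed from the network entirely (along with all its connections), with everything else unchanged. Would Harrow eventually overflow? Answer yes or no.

With Jarrow removed:
Round 1 — Eston, Glade overflow (initial).
  Ashby: +45 → 45 < 50
  Harrow: +90+85 → 175 ≥ 60
  Newell: +40 → 40 < 90
  Perry: +50 → 50 < 100
Round 2 — Harrow overflows.
  Ashby: +60 → 105 ≥ 50
Round 3 — Ashby overflows.
  Perry: +40 → 90 < 100
No further overflows.

yes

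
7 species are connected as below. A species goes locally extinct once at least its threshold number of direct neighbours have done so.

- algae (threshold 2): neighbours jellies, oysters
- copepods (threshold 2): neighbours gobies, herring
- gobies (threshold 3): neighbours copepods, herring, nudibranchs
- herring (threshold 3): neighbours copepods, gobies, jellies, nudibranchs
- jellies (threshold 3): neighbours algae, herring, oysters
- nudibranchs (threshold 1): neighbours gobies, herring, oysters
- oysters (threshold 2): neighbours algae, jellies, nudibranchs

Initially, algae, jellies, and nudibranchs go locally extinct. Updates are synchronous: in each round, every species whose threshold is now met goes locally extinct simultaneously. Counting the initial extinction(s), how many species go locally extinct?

Round 1 — algae, jellies, nudibranchs go locally extinct (initial).
Round 2 — checking thresholds:
  gobies: 1 of 3 neighbours < 3, below threshold.
  herring: 2 of 4 neighbours < 3, below threshold.
  oysters: 3 of 3 neighbours ≥ 2, goes locally extinct.
Round 3 — no new extinctions; cascade stops.

4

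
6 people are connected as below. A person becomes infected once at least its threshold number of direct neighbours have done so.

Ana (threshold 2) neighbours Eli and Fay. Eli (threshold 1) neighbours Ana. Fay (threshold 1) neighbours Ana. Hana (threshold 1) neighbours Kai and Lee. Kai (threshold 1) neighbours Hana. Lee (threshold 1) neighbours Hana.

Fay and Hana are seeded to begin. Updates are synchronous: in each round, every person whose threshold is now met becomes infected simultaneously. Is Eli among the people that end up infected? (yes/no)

Round 1 — Fay, Hana become infected (initial).
Round 2 — checking thresholds:
  Ana: 1 of 2 neighbours < 2, not yet.
  Kai: 1 of 1 neighbours ≥ 1, becomes infected.
  Lee: 1 of 1 neighbours ≥ 1, becomes infected.
Round 3 — no new infections; cascade stops.

no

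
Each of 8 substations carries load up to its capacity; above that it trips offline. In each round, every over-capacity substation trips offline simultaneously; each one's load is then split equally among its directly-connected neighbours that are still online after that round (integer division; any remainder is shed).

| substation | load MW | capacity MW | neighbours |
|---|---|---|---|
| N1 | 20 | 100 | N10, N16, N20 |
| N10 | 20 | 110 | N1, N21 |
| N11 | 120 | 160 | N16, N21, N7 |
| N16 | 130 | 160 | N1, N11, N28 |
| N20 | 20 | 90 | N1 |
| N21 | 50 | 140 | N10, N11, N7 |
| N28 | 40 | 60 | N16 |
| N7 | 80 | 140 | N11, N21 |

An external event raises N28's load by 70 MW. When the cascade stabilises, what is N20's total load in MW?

90

Round 1 — N28 at 110 > 60. N28 trips offline.
  N28 sheds 110 MW to N16: 110 each.
    N16: 130+110 = 240 > 160
Round 2 — N16 trips offline.
  N16 sheds 240 MW to N1, N11: 120 each.
    N1: 20+120 = 140 > 100
    N11: 120+120 = 240 > 160
Round 3 — N1, N11 trip offline.
  N1 sheds 140 MW to N10, N20: 70 each.
    N10: 20+70 = 90 ≤ 110
    N20: 20+70 = 90 ≤ 90
  N11 sheds 240 MW to N21, N7: 120 each.
    N21: 50+120 = 170 > 140
    N7: 80+120 = 200 > 140
Round 4 — N21, N7 trip offline.
  N21 sheds 170 MW to N10: 170 each.
    N10: 90+170 = 260 > 110
  N7 sheds 200 MW: no online neighbours, lost.
Round 5 — N10 trips offline.
  N10 sheds 260 MW: no online neighbours, lost.
No further trips.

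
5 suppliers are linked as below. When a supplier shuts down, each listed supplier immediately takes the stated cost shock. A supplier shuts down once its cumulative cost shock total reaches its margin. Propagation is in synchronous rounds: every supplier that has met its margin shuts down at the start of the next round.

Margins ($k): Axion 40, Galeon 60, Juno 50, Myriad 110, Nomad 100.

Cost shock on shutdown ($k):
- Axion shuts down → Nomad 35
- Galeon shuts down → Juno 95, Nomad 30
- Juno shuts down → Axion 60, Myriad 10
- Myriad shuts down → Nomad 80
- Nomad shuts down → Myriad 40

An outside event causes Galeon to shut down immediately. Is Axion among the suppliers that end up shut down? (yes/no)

Round 1 — Galeon shuts down (initial).
  Juno: +95 → 95 ≥ 50
  Nomad: +30 → 30 < 100
Round 2 — Juno shuts down.
  Axion: +60 → 60 ≥ 40
  Myriad: +10 → 10 < 110
Round 3 — Axion shuts down.
  Nomad: +35 → 65 < 100
No further shutdowns.

yes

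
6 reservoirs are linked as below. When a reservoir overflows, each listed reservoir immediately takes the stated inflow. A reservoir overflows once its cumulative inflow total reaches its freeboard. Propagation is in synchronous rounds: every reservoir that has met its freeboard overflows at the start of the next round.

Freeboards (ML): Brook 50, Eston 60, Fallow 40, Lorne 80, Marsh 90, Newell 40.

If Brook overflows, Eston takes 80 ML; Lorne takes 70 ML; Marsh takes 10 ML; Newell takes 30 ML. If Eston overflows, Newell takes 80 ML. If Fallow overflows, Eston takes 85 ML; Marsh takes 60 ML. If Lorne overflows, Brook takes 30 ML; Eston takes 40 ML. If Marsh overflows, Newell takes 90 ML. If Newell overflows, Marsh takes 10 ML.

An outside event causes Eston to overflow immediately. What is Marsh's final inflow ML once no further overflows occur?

Round 1 — Eston overflows (initial).
  Newell: +80 → 80 ≥ 40
Round 2 — Newell overflows.
  Marsh: +10 → 10 < 90
No further overflows.

10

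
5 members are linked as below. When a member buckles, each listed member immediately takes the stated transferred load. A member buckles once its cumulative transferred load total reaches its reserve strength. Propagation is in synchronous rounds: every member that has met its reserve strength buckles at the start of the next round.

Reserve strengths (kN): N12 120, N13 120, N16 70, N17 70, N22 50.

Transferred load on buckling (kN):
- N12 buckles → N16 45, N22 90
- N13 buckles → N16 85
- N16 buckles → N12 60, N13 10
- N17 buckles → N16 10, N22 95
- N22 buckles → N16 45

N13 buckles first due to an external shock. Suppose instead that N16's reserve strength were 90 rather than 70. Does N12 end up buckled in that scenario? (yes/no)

no

With N16's reserve strength at 90:
Round 1 — N13 buckles (initial).
  N16: +85 → 85 < 90
No further bucklings.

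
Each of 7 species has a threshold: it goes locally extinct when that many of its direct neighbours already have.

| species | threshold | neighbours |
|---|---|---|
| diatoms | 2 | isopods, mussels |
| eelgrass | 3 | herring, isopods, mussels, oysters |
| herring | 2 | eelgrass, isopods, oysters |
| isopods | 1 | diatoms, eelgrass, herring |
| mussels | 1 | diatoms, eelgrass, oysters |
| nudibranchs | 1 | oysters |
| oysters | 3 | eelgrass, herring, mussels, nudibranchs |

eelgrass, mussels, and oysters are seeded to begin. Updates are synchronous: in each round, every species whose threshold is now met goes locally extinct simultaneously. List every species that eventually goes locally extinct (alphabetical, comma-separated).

diatoms, eelgrass, herring, isopods, mussels, nudibranchs, oysters

Round 1 — eelgrass, mussels, oysters go locally extinct (initial).
Round 2 — checking thresholds:
  diatoms: 1 of 2 neighbours < 2, not yet.
  herring: 2 of 3 neighbours ≥ 2, goes locally extinct.
  isopods: 1 of 3 neighbours ≥ 1, goes locally extinct.
  nudibranchs: 1 of 1 neighbours ≥ 1, goes locally extinct.
Round 3 — checking thresholds:
  diatoms: 2 of 2 neighbours ≥ 2, goes locally extinct.
Round 4 — no new extinctions; cascade stops.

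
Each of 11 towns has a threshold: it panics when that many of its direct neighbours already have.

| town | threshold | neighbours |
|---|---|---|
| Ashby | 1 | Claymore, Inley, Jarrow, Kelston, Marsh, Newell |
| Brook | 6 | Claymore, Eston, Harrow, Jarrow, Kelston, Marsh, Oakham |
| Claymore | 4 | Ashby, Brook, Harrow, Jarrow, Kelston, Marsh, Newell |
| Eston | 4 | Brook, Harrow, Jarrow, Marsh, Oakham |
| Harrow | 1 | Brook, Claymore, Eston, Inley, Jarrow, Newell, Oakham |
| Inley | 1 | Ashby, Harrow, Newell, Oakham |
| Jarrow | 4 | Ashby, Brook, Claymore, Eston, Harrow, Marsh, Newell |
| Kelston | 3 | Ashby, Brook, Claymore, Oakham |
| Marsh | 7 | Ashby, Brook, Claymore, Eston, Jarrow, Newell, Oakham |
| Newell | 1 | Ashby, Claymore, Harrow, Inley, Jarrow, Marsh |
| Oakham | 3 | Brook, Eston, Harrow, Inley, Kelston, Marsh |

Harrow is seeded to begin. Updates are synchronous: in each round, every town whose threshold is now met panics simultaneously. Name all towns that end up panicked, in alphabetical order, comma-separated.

Ashby, Harrow, Inley, Newell

Round 1 — Harrow panics (initial).
Round 2 — checking thresholds:
  Brook: 1 of 7 neighbours < 6, below threshold.
  Claymore: 1 of 7 neighbours < 4, below threshold.
  Eston: 1 of 5 neighbours < 4, below threshold.
  Inley: 1 of 4 neighbours ≥ 1, panics.
  Jarrow: 1 of 7 neighbours < 4, below threshold.
  Newell: 1 of 6 neighbours ≥ 1, panics.
  Oakham: 1 of 6 neighbours < 3, below threshold.
Round 3 — checking thresholds:
  Ashby: 2 of 6 neighbours ≥ 1, panics.
  Brook: 1 of 7 neighbours < 6, below threshold.
  Claymore: 2 of 7 neighbours < 4, below threshold.
  Eston: 1 of 5 neighbours < 4, below threshold.
  Jarrow: 2 of 7 neighbours < 4, below threshold.
  Marsh: 1 of 7 neighbours < 7, below threshold.
  Oakham: 2 of 6 neighbours < 3, below threshold.
Round 4 — no new panics; cascade stops.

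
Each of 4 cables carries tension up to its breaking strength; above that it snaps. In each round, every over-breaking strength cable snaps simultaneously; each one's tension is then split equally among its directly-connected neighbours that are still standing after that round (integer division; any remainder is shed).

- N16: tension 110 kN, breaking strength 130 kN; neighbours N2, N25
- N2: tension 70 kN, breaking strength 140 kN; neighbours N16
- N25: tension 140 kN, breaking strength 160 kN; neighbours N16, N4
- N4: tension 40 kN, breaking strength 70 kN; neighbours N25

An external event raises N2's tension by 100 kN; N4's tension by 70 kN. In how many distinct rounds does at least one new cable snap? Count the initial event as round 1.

2

Round 1 — N2 at 170 > 140; N4 at 110 > 70. N2, N4 snap.
  N2 sheds 170 kN to N16: 170 each.
    N16: 110+170 = 280 > 130
  N4 sheds 110 kN to N25: 110 each.
    N25: 140+110 = 250 > 160
Round 2 — N16, N25 snap.
  N16 sheds 280 kN: no online neighbours, lost.
  N25 sheds 250 kN: no online neighbours, lost.
No further breaks.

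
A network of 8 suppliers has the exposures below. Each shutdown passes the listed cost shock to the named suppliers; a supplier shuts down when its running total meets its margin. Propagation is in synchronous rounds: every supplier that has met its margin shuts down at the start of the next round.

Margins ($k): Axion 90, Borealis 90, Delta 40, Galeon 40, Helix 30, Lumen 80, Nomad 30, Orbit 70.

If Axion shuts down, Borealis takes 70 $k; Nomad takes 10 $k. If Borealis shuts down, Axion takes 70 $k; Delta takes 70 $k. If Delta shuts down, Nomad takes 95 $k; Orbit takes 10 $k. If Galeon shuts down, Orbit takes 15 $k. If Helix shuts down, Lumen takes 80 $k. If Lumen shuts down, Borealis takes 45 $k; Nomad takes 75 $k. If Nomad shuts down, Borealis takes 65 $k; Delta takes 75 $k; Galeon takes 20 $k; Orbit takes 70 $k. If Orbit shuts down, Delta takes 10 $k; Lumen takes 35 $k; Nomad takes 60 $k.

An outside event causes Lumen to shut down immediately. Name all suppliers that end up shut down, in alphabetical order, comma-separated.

Borealis, Delta, Lumen, Nomad, Orbit

Round 1 — Lumen shuts down (initial).
  Borealis: +45 → 45 < 90
  Nomad: +75 → 75 ≥ 30
Round 2 — Nomad shuts down.
  Borealis: +65 → 110 ≥ 90
  Delta: +75 → 75 ≥ 40
  Galeon: +20 → 20 < 40
  Orbit: +70 → 70 ≥ 70
Round 3 — Borealis, Delta, Orbit shut down.
  Axion: +70 → 70 < 90
No further shutdowns.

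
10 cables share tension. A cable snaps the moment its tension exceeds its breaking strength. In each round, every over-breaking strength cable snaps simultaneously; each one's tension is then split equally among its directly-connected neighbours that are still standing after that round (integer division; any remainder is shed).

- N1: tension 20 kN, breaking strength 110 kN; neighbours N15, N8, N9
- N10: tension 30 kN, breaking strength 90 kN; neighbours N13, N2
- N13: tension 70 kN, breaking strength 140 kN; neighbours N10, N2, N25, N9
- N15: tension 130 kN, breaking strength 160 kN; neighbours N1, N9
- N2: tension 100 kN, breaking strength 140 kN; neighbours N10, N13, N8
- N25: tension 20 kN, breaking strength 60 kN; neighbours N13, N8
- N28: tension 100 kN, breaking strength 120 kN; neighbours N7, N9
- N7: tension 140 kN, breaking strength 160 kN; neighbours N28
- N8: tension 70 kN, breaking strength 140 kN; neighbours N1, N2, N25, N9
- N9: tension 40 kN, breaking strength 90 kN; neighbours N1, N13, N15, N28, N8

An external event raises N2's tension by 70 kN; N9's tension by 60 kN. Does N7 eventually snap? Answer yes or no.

no

Round 1 — N2 at 170 > 140; N9 at 100 > 90. N2, N9 snap.
  N2 sheds 170 kN to N10, N13, N8: 56 each (2 lost).
    N10: 30+56 = 86 ≤ 90
    N13: 70+56 = 126 ≤ 140
    N8: 70+56 = 126 ≤ 140
  N9 sheds 100 kN to N1, N13, N15, N28, N8: 20 each.
    N1: 20+20 = 40 ≤ 110
    N13: 126+20 = 146 > 140
    N15: 130+20 = 150 ≤ 160
    N28: 100+20 = 120 ≤ 120
    N8: 126+20 = 146 > 140
Round 2 — N13, N8 snap.
  N13 sheds 146 kN to N10, N25: 73 each.
    N10: 86+73 = 159 > 90
    N25: 20+73 = 93 > 60
  N8 sheds 146 kN to N1, N25: 73 each.
    N1: 40+73 = 113 > 110
    N25: 93+73 = 166 > 60
Round 3 — N1, N10, N25 snap.
  N1 sheds 113 kN to N15: 113 each.
    N15: 150+113 = 263 > 160
  N10 sheds 159 kN: no online neighbours, lost.
  N25 sheds 166 kN: no online neighbours, lost.
Round 4 — N15 snaps.
  N15 sheds 263 kN: no online neighbours, lost.
No further breaks.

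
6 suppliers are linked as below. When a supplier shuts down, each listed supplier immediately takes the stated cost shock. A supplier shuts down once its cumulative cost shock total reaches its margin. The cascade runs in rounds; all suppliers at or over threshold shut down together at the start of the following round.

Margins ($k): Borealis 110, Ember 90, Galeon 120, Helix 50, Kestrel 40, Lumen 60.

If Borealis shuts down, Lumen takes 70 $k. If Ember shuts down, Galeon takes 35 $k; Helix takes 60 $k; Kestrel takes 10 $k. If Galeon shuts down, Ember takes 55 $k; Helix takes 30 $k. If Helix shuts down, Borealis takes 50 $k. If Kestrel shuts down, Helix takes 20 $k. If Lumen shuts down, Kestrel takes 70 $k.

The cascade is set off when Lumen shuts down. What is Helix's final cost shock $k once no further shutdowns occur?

20

Round 1 — Lumen shuts down (initial).
  Kestrel: +70 → 70 ≥ 40
Round 2 — Kestrel shuts down.
  Helix: +20 → 20 < 50
No further shutdowns.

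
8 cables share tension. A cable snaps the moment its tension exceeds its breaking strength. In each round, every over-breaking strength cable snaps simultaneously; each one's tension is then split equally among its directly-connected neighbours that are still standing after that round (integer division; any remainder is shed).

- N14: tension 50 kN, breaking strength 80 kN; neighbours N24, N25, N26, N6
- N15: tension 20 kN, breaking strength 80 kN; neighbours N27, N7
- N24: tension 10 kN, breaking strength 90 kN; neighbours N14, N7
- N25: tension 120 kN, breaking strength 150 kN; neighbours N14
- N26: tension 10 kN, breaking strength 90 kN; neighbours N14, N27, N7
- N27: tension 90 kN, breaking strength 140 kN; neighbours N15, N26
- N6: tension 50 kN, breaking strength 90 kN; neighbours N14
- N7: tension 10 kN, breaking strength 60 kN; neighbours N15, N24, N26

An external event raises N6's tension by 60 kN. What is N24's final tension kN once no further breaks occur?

63

Round 1 — N6 at 110 > 90. N6 snaps.
  N6 sheds 110 kN to N14: 110 each.
    N14: 50+110 = 160 > 80
Round 2 — N14 snaps.
  N14 sheds 160 kN to N24, N25, N26: 53 each (1 lost).
    N24: 10+53 = 63 ≤ 90
    N25: 120+53 = 173 > 150
    N26: 10+53 = 63 ≤ 90
Round 3 — N25 snaps.
  N25 sheds 173 kN: no online neighbours, lost.
No further breaks.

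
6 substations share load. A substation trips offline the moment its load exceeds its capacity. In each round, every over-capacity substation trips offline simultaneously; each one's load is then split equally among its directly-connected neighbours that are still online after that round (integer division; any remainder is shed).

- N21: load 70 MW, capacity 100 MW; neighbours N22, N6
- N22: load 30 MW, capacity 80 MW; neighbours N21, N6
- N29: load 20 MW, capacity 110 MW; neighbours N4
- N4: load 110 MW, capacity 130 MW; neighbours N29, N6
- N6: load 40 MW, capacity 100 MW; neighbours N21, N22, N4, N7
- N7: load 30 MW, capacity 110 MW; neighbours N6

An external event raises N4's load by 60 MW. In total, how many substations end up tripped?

Round 1 — N4 at 170 > 130. N4 trips offline.
  N4 sheds 170 MW to N29, N6: 85 each.
    N29: 20+85 = 105 ≤ 110
    N6: 40+85 = 125 > 100
Round 2 — N6 trips offline.
  N6 sheds 125 MW to N21, N22, N7: 41 each (2 lost).
    N21: 70+41 = 111 > 100
    N22: 30+41 = 71 ≤ 80
    N7: 30+41 = 71 ≤ 110
Round 3 — N21 trips offline.
  N21 sheds 111 MW to N22: 111 each.
    N22: 71+111 = 182 > 80
Round 4 — N22 trips offline.
  N22 sheds 182 MW: no online neighbours, lost.
No further trips.

4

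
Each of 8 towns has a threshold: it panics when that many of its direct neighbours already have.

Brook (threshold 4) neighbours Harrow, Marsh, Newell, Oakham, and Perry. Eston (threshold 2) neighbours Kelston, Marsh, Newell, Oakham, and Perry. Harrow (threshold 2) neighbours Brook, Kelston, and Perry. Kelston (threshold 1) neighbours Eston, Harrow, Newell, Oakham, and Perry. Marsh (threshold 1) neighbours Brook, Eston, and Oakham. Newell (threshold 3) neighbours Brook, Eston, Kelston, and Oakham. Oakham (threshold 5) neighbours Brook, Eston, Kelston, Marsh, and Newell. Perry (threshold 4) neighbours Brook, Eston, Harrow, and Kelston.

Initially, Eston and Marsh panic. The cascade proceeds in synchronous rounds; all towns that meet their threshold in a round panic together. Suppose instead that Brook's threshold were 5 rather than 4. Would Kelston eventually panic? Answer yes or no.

With Brook's threshold at 5:
Round 1 — Eston, Marsh panic (initial).
Round 2 — checking thresholds:
  Brook: 1 of 5 neighbours < 5, below threshold.
  Kelston: 1 of 5 neighbours ≥ 1, panics.
  Newell: 1 of 4 neighbours < 3, below threshold.
  Oakham: 2 of 5 neighbours < 5, below threshold.
  Perry: 1 of 4 neighbours < 4, below threshold.
Round 3 — no new panics; cascade stops.

yes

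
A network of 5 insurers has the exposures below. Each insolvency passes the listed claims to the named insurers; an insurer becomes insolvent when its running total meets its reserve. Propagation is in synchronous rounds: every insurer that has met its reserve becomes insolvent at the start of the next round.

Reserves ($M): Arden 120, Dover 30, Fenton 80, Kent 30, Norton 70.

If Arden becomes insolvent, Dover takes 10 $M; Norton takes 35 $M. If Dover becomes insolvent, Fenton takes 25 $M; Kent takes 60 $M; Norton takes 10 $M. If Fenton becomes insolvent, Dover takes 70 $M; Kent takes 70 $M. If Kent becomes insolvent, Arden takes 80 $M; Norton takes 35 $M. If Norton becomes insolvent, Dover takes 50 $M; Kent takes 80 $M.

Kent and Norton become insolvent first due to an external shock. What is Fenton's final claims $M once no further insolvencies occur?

Round 1 — Kent, Norton become insolvent (initial).
  Arden: +80 → 80 < 120
  Dover: +50 → 50 ≥ 30
Round 2 — Dover becomes insolvent.
  Fenton: +25 → 25 < 80
No further insolvencies.

25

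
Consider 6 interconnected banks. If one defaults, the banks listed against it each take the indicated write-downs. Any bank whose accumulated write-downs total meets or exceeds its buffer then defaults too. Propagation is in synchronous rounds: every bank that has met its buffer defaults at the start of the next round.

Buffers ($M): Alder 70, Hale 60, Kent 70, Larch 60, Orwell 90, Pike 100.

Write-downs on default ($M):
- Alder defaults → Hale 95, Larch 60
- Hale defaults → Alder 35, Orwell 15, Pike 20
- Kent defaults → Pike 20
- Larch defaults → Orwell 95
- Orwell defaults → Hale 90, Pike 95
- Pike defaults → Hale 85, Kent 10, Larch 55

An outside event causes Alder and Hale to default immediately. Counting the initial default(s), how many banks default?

5

Round 1 — Alder, Hale default (initial).
  Larch: +60 → 60 ≥ 60
  Orwell: +15 → 15 < 90
  Pike: +20 → 20 < 100
Round 2 — Larch defaults.
  Orwell: +95 → 110 ≥ 90
Round 3 — Orwell defaults.
  Pike: +95 → 115 ≥ 100
Round 4 — Pike defaults.
  Kent: +10 → 10 < 70
No further defaults.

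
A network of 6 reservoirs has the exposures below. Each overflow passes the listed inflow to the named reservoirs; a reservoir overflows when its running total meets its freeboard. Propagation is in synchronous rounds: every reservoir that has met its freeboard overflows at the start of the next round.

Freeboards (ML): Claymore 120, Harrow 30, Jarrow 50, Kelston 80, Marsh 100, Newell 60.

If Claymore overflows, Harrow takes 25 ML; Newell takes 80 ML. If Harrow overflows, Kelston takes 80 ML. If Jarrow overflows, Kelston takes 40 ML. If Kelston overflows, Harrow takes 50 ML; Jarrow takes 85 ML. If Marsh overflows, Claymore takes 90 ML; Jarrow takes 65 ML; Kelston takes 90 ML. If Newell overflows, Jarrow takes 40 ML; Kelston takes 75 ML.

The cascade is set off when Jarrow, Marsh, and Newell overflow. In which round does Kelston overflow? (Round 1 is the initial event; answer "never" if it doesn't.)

Round 1 — Jarrow, Marsh, Newell overflow (initial).
  Claymore: +90 → 90 < 120
  Kelston: +40+90+75 → 205 ≥ 80
Round 2 — Kelston overflows.
  Harrow: +50 → 50 ≥ 30
Round 3 — Harrow overflows.
No further overflows.

2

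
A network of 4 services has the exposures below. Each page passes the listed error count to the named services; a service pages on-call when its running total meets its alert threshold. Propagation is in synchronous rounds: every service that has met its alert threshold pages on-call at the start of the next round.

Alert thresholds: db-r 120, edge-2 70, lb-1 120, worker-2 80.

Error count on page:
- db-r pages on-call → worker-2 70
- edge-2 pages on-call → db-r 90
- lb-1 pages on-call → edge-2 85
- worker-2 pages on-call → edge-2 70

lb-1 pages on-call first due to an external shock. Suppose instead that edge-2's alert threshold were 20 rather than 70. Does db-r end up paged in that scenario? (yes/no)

no

With edge-2's alert threshold at 20:
Round 1 — lb-1 pages on-call (initial).
  edge-2: +85 → 85 ≥ 20
Round 2 — edge-2 pages on-call.
  db-r: +90 → 90 < 120
No further pages.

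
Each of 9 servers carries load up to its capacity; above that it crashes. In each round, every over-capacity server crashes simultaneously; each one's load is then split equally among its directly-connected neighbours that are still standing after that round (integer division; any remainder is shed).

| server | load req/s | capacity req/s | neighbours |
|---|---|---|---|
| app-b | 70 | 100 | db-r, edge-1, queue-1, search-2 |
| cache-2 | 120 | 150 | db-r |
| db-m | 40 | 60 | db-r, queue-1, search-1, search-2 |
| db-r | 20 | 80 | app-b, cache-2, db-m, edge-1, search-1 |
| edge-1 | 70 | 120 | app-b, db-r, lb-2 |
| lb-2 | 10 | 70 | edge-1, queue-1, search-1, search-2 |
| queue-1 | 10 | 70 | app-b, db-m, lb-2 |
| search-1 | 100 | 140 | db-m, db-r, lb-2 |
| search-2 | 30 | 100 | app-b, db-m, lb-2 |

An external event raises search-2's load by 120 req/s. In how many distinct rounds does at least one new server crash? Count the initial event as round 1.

Round 1 — search-2 at 150 > 100. search-2 crashes.
  search-2 sheds 150 req/s to app-b, db-m, lb-2: 50 each.
    app-b: 70+50 = 120 > 100
    db-m: 40+50 = 90 > 60
    lb-2: 10+50 = 60 ≤ 70
Round 2 — app-b, db-m crash.
  app-b sheds 120 req/s to db-r, edge-1, queue-1: 40 each.
    db-r: 20+40 = 60 ≤ 80
    edge-1: 70+40 = 110 ≤ 120
    queue-1: 10+40 = 50 ≤ 70
  db-m sheds 90 req/s to db-r, queue-1, search-1: 30 each.
    db-r: 60+30 = 90 > 80
    queue-1: 50+30 = 80 > 70
    search-1: 100+30 = 130 ≤ 140
Round 3 — db-r, queue-1 crash.
  db-r sheds 90 req/s to cache-2, edge-1, search-1: 30 each.
    cache-2: 120+30 = 150 ≤ 150
    edge-1: 110+30 = 140 > 120
    search-1: 130+30 = 160 > 140
  queue-1 sheds 80 req/s to lb-2: 80 each.
    lb-2: 60+80 = 140 > 70
Round 4 — edge-1, lb-2, search-1 crash.
  edge-1 sheds 140 req/s: no online neighbours, lost.
  lb-2 sheds 140 req/s: no online neighbours, lost.
  search-1 sheds 160 req/s: no online neighbours, lost.
No further crashes.

4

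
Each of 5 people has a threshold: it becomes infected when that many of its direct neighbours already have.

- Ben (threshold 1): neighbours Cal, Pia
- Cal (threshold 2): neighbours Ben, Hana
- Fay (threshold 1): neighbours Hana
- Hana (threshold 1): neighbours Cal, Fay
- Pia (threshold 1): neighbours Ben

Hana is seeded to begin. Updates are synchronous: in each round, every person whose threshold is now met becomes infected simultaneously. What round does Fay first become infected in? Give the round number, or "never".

Round 1 — Hana becomes infected (initial).
Round 2 — checking thresholds:
  Cal: 1 of 2 neighbours < 2, holds.
  Fay: 1 of 1 neighbours ≥ 1, becomes infected.
Round 3 — no new infections; cascade stops.

2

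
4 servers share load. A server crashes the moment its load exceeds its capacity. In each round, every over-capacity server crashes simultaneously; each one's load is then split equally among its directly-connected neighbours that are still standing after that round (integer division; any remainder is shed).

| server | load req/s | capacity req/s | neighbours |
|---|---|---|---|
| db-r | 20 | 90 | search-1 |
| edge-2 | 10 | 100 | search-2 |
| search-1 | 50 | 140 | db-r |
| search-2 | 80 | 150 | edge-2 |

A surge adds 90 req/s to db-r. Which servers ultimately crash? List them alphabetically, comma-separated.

db-r, search-1

Round 1 — db-r at 110 > 90. db-r crashes.
  db-r sheds 110 req/s to search-1: 110 each.
    search-1: 50+110 = 160 > 140
Round 2 — search-1 crashes.
  search-1 sheds 160 req/s: no online neighbours, lost.
No further crashes.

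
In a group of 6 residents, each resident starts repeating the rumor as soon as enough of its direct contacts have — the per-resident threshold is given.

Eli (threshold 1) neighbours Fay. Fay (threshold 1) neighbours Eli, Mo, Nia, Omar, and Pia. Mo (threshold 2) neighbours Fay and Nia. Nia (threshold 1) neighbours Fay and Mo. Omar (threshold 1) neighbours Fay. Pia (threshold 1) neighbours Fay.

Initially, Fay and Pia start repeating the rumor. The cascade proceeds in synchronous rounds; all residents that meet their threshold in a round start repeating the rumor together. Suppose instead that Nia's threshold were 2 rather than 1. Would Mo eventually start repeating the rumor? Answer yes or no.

With Nia's threshold at 2:
Round 1 — Fay, Pia start repeating the rumor (initial).
Round 2 — checking thresholds:
  Eli: 1 of 1 neighbours ≥ 1, starts repeating the rumor.
  Mo: 1 of 2 neighbours < 2, below threshold.
  Nia: 1 of 2 neighbours < 2, below threshold.
  Omar: 1 of 1 neighbours ≥ 1, starts repeating the rumor.
Round 3 — no new spreads; cascade stops.

no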